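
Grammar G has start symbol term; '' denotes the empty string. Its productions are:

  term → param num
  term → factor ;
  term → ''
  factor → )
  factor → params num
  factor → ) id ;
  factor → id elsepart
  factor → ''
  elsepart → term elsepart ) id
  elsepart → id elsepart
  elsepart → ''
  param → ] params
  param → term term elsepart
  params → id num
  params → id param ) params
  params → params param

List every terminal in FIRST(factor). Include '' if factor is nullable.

{ ), id, '' }

factor → ) contributes {)}.
From factor → params num: add FIRST(params) = { id }.
factor → ) id ; contributes {)}.
factor → id elsepart contributes {id}.
factor → '' contributes ''.
Union: FIRST(factor) = { ), id, '' }.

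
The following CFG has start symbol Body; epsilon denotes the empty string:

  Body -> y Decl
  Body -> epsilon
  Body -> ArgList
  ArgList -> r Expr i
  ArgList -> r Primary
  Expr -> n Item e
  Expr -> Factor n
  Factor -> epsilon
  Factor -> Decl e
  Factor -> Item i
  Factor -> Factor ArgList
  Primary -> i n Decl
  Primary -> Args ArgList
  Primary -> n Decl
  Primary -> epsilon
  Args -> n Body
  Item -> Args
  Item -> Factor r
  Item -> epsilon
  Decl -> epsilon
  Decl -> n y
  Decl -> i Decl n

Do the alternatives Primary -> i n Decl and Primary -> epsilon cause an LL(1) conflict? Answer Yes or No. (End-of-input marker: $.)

Yes

FIRST(i n Decl) = { i } and FIRST(epsilon) = { epsilon }.
The second alternative is nullable and FOLLOW(Primary) = { $, e, i, n, r } shares i with FIRST of the first — conflict.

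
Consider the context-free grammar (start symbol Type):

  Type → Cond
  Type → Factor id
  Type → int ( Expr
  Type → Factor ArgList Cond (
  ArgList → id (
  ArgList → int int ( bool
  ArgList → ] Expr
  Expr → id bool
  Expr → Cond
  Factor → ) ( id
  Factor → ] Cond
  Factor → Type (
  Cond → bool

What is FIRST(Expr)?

Expr → id bool contributes {id}.
From Expr → Cond: add FIRST(Cond) = { bool }.
Union: FIRST(Expr) = { bool, id }.

{ bool, id }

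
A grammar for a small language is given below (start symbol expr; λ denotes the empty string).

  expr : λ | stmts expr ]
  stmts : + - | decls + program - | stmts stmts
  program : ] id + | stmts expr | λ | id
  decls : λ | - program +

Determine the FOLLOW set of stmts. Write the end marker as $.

In expr : stmts expr ]: add FIRST(expr ]) = { +, -, ] }.
In stmts : stmts stmts: add FIRST(stmts) = { +, - }.
In stmts : stmts stmts: stmts is at the end, add FOLLOW(stmts) = { +, -, ] }.
In program : stmts expr: add FIRST(expr)\{λ} = { +, - }.
  Since expr is nullable, also add FOLLOW(program) = { +, - }.
Union: FOLLOW(stmts) = { +, -, ] }.

{ +, -, ] }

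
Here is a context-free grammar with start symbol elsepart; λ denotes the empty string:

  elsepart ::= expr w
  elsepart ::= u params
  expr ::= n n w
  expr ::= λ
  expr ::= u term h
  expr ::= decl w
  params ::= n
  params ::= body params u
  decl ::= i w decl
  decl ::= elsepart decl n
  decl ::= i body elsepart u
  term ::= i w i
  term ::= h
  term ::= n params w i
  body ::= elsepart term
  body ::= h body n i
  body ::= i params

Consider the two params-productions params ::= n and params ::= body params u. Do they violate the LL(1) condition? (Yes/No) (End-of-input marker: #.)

Yes

FIRST(n) = { n } and FIRST(body params u) = { h, i, n, u, w }.
Both contain n, so the two alternatives are not disjoint — LL(1) conflict.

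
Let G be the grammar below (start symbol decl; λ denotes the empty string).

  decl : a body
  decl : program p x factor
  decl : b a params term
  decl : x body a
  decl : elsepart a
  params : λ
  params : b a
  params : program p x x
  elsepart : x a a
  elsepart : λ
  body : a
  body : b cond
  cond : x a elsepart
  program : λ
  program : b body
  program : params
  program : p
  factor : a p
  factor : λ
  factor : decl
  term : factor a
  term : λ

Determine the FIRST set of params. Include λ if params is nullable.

{ b, p, λ }

params : λ contributes λ.
params : b a contributes {b}.
From params : program p x x: program nullable, take FIRST(program) ∪ {p} = { b, p }.
Union: FIRST(params) = { b, p, λ }.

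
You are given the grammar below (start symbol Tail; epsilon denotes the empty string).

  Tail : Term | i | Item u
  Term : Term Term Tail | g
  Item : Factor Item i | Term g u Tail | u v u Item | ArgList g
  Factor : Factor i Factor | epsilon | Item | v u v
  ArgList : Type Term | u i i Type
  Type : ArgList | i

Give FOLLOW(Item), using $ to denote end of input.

{ g, i, u, v }

In Tail : Item u: add FIRST(u) = { u }.
In Item : Factor Item i: add FIRST(i) = { i }.
In Item : u v u Item: Item is at the end, add FOLLOW(Item) = { g, i, u, v }.
In Factor : Item: Item is at the end, add FOLLOW(Factor) = { g, i, u, v }.
Union: FOLLOW(Item) = { g, i, u, v }.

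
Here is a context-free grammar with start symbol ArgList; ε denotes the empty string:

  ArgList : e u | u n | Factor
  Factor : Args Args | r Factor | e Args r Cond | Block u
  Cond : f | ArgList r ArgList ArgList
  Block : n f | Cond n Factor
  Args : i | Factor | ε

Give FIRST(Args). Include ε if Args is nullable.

Args : i contributes {i}.
From Args : Factor: add FIRST(Factor) = { e, f, i, n, r, u, ε } (including ε since Factor is nullable).
Args : ε contributes ε.
Union: FIRST(Args) = { e, f, i, n, r, u, ε }.

{ e, f, i, n, r, u, ε }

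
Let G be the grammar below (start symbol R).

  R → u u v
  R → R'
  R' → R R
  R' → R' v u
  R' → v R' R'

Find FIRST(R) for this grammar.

{ u, v }

R → u u v contributes {u}.
From R → R': add FIRST(R') = { u, v }.
Union: FIRST(R) = { u, v }.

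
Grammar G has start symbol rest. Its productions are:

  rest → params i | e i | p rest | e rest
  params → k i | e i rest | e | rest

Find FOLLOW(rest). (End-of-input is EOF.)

rest is the start symbol, so EOF ∈ FOLLOW(rest).
In rest → p rest: rest is at the end, add FOLLOW(rest) = { EOF, i }.
In rest → e rest: rest is at the end, add FOLLOW(rest) = { EOF, i }.
In params → e i rest: rest is at the end, add FOLLOW(params) = { i }.
In params → rest: rest is at the end, add FOLLOW(params) = { i }.
Union: FOLLOW(rest) = { EOF, i }.

{ EOF, i }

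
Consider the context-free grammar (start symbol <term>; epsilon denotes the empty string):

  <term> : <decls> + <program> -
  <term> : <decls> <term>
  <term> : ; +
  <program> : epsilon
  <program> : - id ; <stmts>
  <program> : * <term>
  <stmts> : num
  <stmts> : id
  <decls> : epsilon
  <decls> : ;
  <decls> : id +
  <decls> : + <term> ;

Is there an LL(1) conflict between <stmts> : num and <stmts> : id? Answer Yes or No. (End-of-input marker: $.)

No

FIRST(num) = { num } and FIRST(id) = { id }.
The FIRST sets are disjoint and neither alternative is nullable — no conflict.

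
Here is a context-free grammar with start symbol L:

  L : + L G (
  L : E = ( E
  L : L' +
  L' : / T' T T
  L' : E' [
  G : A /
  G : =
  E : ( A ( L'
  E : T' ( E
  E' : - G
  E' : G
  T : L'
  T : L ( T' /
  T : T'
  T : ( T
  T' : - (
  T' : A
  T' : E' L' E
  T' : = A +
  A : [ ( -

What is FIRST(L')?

{ -, /, =, [ }

L' : / T' T T contributes {/}.
From L' : E' [: add FIRST(E') = { -, =, [ }.
Union: FIRST(L') = { -, /, =, [ }.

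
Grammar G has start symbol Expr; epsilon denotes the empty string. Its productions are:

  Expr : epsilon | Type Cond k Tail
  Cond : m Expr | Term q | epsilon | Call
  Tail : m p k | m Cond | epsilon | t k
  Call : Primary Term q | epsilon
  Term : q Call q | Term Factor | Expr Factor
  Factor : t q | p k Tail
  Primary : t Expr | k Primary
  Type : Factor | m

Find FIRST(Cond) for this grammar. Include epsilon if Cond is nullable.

{ k, m, p, q, t, epsilon }

Cond : m Expr contributes {m}.
From Cond : Term q: add FIRST(Term) = { m, p, q, t }.
Cond : epsilon contributes epsilon.
From Cond : Call: add FIRST(Call) = { k, t, epsilon } (including epsilon since Call is nullable).
Union: FIRST(Cond) = { k, m, p, q, t, epsilon }.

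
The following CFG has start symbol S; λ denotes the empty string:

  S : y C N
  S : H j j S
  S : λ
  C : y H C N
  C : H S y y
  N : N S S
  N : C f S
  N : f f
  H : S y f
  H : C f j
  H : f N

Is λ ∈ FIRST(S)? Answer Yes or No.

S has an λ-production, so S ⇒ λ.

Yes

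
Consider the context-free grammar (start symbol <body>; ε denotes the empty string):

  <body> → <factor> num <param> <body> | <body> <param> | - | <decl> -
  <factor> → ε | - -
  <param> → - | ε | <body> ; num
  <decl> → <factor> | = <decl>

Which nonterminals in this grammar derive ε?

{ <decl>, <factor>, <param> }

Directly nullable (have an ε-production): <factor>, <param>.
<decl> → <factor> with every symbol nullable, so <decl> is nullable.
No other nonterminal has a production whose RHS symbols are all nullable.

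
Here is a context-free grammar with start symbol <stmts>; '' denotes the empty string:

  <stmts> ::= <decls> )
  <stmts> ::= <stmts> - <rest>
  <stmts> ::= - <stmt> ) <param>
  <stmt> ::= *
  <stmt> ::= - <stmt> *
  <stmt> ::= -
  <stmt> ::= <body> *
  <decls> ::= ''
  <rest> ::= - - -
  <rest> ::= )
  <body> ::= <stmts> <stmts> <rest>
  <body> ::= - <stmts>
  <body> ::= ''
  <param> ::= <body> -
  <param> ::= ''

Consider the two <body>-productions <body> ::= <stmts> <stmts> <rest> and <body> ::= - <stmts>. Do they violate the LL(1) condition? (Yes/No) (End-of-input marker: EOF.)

Yes

FIRST(<stmts> <stmts> <rest>) = { ), - } and FIRST(- <stmts>) = { - }.
Both contain -, so the two alternatives are not disjoint — LL(1) conflict.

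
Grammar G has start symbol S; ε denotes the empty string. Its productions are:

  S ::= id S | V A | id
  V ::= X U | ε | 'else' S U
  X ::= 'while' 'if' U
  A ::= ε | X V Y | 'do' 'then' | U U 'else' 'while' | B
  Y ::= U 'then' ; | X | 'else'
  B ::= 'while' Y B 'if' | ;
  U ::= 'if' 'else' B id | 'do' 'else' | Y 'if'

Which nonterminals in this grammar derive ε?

Directly nullable (have an ε-production): V, A.
S ::= V A with every symbol nullable, so S is nullable.
No other nonterminal has a production whose RHS symbols are all nullable.

{ A, S, V }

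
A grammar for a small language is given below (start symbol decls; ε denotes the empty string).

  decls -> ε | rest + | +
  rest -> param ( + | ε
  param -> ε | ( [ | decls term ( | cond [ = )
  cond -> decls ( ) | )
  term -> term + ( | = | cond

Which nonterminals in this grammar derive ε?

{ decls, param, rest }

Directly nullable (have an ε-production): decls, rest, param.
No other nonterminal has a production whose RHS symbols are all nullable.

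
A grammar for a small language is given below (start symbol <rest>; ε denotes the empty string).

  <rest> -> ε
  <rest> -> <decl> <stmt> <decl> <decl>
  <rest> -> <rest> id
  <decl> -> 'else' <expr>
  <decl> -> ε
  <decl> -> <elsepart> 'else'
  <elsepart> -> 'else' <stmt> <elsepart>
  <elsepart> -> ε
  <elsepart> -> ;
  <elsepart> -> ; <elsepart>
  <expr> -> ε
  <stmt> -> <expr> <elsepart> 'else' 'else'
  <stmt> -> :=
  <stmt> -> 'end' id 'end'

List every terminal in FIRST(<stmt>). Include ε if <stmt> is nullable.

From <stmt> -> <expr> <elsepart> 'else' 'else': <expr>, <elsepart> nullable, take FIRST(<expr>) ∪ FIRST(<elsepart>) ∪ {'else'} = { 'else', ; }.
<stmt> -> := contributes {:=}.
<stmt> -> 'end' id 'end' contributes {'end'}.
Union: FIRST(<stmt>) = { 'else', 'end', :=, ; }.

{ 'else', 'end', :=, ; }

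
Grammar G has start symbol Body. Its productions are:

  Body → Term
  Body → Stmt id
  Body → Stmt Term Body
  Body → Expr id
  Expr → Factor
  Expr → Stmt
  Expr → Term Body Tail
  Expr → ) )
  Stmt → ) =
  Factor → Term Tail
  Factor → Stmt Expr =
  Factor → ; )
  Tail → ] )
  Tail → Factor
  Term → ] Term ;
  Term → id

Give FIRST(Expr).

From Expr → Factor: add FIRST(Factor) = { ), ;, ], id }.
From Expr → Stmt: add FIRST(Stmt) = { ) }.
From Expr → Term Body Tail: add FIRST(Term) = { ], id }.
Expr → ) ) contributes {)}.
Union: FIRST(Expr) = { ), ;, ], id }.

{ ), ;, ], id }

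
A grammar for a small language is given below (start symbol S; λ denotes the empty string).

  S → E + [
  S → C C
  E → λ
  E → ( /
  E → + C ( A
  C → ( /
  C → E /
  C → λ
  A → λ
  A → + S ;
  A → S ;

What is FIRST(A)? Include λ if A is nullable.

A → λ contributes λ.
A → + S ; contributes {+}.
From A → S ;: S nullable, take FIRST(S) ∪ {;} = { (, +, /, ; }.
Union: FIRST(A) = { (, +, /, ;, λ }.

{ (, +, /, ;, λ }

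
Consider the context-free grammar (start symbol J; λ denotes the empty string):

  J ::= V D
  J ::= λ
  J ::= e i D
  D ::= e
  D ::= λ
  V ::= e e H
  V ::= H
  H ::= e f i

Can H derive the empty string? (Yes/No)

No

Nullable nonterminals: D, J.
No production of H has an RHS whose symbols are all nullable, so H is not nullable.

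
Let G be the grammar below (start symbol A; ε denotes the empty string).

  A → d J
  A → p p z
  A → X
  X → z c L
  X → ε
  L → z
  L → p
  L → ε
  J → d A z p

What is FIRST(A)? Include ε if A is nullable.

{ d, p, z, ε }

A → d J contributes {d}.
A → p p z contributes {p}.
From A → X: add FIRST(X) = { z, ε } (including ε since X is nullable).
Union: FIRST(A) = { d, p, z, ε }.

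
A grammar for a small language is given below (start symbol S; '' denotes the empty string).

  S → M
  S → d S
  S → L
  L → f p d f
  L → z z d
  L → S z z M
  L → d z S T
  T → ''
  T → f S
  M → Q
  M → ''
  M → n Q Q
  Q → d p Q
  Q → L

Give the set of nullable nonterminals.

{ M, S, T }

Directly nullable (have an ''-production): T, M.
S → M with every symbol nullable, so S is nullable.
No other nonterminal has a production whose RHS symbols are all nullable.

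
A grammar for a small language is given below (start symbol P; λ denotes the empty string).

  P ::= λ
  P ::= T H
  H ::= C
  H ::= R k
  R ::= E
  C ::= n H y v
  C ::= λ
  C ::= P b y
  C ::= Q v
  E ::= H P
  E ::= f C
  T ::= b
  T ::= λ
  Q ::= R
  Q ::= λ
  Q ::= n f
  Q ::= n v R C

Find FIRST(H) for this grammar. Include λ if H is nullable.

From H ::= C: add FIRST(C) = { b, f, k, n, v, λ } (including λ since C is nullable).
From H ::= R k: R nullable, take FIRST(R) ∪ {k} = { b, f, k, n, v }.
Union: FIRST(H) = { b, f, k, n, v, λ }.

{ b, f, k, n, v, λ }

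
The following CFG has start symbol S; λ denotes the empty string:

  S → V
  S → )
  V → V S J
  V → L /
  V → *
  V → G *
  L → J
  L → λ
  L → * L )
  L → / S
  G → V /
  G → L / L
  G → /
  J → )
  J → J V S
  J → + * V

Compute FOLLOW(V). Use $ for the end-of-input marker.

{ $, ), *, +, / }

In S → V: V is at the end, add FOLLOW(S) = { $, ), *, +, / }.
In V → V S J: add FIRST(S J) = { ), *, +, / }.
In G → V /: add FIRST(/) = { / }.
In J → J V S: add FIRST(S) = { ), *, +, / }.
In J → + * V: V is at the end, add FOLLOW(J) = { $, ), *, +, / }.
Union: FOLLOW(V) = { $, ), *, +, / }.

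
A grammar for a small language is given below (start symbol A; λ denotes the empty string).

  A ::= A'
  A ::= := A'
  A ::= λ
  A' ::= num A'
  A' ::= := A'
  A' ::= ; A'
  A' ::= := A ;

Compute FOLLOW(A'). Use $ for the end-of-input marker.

In A ::= A': A' is at the end, add FOLLOW(A) = { $, ; }.
In A ::= := A': A' is at the end, add FOLLOW(A) = { $, ; }.
In A' ::= num A': A' is at the end, add FOLLOW(A') = { $, ; }.
In A' ::= := A': A' is at the end, add FOLLOW(A') = { $, ; }.
In A' ::= ; A': A' is at the end, add FOLLOW(A') = { $, ; }.
Union: FOLLOW(A') = { $, ; }.

{ $, ; }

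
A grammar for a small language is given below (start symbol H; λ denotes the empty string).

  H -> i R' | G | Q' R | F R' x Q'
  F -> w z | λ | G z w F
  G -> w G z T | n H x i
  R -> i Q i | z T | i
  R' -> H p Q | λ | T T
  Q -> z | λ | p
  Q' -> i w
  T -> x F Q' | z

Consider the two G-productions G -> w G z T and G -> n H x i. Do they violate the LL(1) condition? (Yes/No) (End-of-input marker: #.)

No

FIRST(w G z T) = { w } and FIRST(n H x i) = { n }.
The FIRST sets are disjoint and neither alternative is nullable — no conflict.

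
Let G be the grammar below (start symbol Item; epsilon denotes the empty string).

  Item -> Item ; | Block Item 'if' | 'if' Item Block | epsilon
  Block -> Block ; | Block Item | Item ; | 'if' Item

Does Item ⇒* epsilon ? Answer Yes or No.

Yes

Item has an epsilon-production, so Item ⇒ epsilon.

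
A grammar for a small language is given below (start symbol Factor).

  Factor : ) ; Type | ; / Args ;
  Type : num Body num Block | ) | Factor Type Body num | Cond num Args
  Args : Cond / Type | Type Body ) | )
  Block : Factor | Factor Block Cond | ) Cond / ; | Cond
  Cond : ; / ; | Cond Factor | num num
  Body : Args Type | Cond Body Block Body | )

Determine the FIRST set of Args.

From Args : Cond / Type: add FIRST(Cond) = { ;, num }.
From Args : Type Body ): add FIRST(Type) = { ), ;, num }.
Args : ) contributes {)}.
Union: FIRST(Args) = { ), ;, num }.

{ ), ;, num }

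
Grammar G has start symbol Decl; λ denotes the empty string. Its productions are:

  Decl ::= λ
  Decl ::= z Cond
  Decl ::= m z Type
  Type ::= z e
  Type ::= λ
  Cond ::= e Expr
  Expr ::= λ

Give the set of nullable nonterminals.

Directly nullable (have an λ-production): Decl, Type, Expr.
No other nonterminal has a production whose RHS symbols are all nullable.

{ Decl, Expr, Type }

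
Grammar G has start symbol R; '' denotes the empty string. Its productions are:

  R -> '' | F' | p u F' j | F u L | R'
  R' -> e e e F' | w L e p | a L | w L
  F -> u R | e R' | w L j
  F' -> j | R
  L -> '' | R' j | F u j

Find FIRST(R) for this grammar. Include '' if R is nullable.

R -> '' contributes ''.
From R -> F': add FIRST(F') = { a, e, j, p, u, w, '' } (including '' since F' is nullable).
R -> p u F' j contributes {p}.
From R -> F u L: add FIRST(F) = { e, u, w }.
From R -> R': add FIRST(R') = { a, e, w }.
Union: FIRST(R) = { a, e, j, p, u, w, '' }.

{ a, e, j, p, u, w, '' }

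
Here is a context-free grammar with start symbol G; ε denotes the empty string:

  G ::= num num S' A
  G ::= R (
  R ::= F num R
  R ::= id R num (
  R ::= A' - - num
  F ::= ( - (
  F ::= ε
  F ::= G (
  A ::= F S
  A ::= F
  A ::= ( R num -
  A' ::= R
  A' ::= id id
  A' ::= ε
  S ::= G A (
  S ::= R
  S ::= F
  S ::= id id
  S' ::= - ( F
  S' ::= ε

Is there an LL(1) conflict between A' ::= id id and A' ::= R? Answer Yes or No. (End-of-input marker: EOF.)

Yes

FIRST(id id) = { id } and FIRST(R) = { (, -, id, num }.
Both contain id, so the two alternatives are not disjoint — LL(1) conflict.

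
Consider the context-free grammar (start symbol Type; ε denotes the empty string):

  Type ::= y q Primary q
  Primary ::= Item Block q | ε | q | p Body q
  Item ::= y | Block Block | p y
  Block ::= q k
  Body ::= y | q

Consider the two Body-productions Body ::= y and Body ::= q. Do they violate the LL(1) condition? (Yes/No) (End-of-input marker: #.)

FIRST(y) = { y } and FIRST(q) = { q }.
The FIRST sets are disjoint and neither alternative is nullable — no conflict.

No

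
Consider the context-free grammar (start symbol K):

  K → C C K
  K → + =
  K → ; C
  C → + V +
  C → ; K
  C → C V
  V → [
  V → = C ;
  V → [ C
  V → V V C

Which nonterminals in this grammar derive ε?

{ } (none)

No nonterminal has an empty production or an RHS whose symbols are all nullable.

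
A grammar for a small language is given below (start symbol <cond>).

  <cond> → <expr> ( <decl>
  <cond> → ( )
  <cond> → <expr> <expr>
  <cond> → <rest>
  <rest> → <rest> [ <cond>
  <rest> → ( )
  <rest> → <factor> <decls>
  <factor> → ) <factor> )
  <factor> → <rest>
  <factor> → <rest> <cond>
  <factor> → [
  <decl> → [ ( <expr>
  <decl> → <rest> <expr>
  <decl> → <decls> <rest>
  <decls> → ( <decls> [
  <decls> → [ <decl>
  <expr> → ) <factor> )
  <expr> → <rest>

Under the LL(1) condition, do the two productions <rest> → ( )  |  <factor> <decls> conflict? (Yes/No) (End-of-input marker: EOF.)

FIRST(( )) = { ( } and FIRST(<factor> <decls>) = { (, ), [ }.
Both contain (, so the two alternatives are not disjoint — LL(1) conflict.

Yes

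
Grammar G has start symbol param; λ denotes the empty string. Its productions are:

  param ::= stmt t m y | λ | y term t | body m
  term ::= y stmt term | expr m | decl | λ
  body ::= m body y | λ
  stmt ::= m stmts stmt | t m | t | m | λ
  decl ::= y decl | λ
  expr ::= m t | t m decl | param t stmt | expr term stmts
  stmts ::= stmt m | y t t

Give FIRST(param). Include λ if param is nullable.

{ m, t, y, λ }

From param ::= stmt t m y: stmt nullable, take FIRST(stmt) ∪ {t} = { m, t }.
param ::= λ contributes λ.
param ::= y term t contributes {y}.
From param ::= body m: body nullable, take FIRST(body) ∪ {m} = { m }.
Union: FIRST(param) = { m, t, y, λ }.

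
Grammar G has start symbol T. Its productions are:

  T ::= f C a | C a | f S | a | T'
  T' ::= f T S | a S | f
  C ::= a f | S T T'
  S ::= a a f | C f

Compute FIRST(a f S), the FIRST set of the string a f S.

a is a terminal; add {a} and stop.

{ a }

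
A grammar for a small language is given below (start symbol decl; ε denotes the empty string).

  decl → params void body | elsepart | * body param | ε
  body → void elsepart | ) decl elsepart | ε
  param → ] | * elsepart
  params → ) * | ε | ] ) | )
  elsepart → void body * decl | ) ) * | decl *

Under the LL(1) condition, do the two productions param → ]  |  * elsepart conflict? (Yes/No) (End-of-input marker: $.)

FIRST(]) = { ] } and FIRST(* elsepart) = { * }.
The FIRST sets are disjoint and neither alternative is nullable — no conflict.

No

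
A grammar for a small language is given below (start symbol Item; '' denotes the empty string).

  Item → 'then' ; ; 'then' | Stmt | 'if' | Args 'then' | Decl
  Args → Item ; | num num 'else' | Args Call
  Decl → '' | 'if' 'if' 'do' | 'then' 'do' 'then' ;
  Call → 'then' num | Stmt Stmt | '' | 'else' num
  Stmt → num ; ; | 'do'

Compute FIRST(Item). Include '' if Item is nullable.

{ 'do', 'if', 'then', ;, num, '' }

Item → 'then' ; ; 'then' contributes {'then'}.
From Item → Stmt: add FIRST(Stmt) = { 'do', num }.
Item → 'if' contributes {'if'}.
From Item → Args 'then': add FIRST(Args) = { 'do', 'if', 'then', ;, num }.
From Item → Decl: add FIRST(Decl) = { 'if', 'then', '' } (including '' since Decl is nullable).
Union: FIRST(Item) = { 'do', 'if', 'then', ;, num, '' }.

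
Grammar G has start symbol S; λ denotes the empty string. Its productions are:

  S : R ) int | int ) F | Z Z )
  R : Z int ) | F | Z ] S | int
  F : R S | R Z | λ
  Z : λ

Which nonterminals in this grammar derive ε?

{ F, R, Z }

Directly nullable (have an λ-production): F, Z.
R : F with every symbol nullable, so R is nullable.
No other nonterminal has a production whose RHS symbols are all nullable.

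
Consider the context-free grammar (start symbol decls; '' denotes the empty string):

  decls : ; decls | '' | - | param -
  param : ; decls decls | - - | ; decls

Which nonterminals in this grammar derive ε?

Directly nullable (have an ''-production): decls.
No other nonterminal has a production whose RHS symbols are all nullable.

{ decls }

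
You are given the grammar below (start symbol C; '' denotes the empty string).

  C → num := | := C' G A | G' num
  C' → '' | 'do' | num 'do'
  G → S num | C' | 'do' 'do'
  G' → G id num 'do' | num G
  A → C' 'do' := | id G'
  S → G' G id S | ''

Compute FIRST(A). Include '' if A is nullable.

{ 'do', id, num }

From A → C' 'do' :=: C' nullable, take FIRST(C') ∪ {'do'} = { 'do', num }.
A → id G' contributes {id}.
Union: FIRST(A) = { 'do', id, num }.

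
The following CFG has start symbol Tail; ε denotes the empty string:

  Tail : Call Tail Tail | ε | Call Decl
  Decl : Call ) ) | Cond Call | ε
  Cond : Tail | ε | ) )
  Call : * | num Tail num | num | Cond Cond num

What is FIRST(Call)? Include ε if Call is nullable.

Call : * contributes {*}.
Call : num Tail num contributes {num}.
Call : num contributes {num}.
From Call : Cond Cond num: Cond, Cond nullable, take FIRST(Cond) ∪ FIRST(Cond) ∪ {num} = { ), *, num }.
Union: FIRST(Call) = { ), *, num }.

{ ), *, num }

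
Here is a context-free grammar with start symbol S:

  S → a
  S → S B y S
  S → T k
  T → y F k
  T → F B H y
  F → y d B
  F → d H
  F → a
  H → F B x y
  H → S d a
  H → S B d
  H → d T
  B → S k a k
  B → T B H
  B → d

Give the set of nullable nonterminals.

{ } (none)

No nonterminal has an empty production or an RHS whose symbols are all nullable.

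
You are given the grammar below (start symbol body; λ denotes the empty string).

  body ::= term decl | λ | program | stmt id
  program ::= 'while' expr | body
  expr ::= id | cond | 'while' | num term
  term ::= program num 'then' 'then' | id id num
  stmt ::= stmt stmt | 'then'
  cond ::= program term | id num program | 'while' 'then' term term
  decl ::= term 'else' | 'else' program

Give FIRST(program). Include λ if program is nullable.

{ 'then', 'while', id, num, λ }

program ::= 'while' expr contributes {'while'}.
From program ::= body: add FIRST(body) = { 'then', 'while', id, num, λ } (including λ since body is nullable).
Union: FIRST(program) = { 'then', 'while', id, num, λ }.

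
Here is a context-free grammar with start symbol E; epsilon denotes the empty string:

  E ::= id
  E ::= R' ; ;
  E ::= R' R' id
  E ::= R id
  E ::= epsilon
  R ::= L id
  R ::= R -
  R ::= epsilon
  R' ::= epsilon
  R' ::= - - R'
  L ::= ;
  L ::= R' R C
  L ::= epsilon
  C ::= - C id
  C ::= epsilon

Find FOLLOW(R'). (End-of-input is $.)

{ -, ;, id }

In E ::= R' ; ;: add FIRST(; ;) = { ; }.
In E ::= R' R' id: add FIRST(R' id) = { -, id }.
In E ::= R' R' id: add FIRST(id) = { id }.
In R' ::= - - R': R' is at the end, add FOLLOW(R') = { -, ;, id }.
In L ::= R' R C: add FIRST(R C)\{epsilon} = { -, ;, id }.
  Since R C is nullable, also add FOLLOW(L) = { id }.
Union: FOLLOW(R') = { -, ;, id }.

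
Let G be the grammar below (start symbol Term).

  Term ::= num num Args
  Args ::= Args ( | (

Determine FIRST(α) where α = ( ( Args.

( is a terminal; add {(} and stop.

{ ( }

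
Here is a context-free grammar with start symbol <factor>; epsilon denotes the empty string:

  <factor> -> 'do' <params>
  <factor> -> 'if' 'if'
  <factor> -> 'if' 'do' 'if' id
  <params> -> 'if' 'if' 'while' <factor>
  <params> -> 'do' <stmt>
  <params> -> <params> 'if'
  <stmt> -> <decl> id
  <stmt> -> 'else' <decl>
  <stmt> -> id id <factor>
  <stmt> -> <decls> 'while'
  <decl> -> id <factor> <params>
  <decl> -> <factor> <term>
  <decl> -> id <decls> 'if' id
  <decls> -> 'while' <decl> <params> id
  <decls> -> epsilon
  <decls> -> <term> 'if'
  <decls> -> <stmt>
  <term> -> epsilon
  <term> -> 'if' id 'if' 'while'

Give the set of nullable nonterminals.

Directly nullable (have an epsilon-production): <decls>, <term>.
No other nonterminal has a production whose RHS symbols are all nullable.

{ <decls>, <term> }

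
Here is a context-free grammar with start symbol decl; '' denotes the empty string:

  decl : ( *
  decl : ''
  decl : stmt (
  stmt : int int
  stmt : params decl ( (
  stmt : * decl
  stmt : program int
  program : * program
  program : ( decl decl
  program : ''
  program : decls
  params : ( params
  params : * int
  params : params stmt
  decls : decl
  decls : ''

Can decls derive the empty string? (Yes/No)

decls has an ''-production, so decls ⇒ ''.

Yes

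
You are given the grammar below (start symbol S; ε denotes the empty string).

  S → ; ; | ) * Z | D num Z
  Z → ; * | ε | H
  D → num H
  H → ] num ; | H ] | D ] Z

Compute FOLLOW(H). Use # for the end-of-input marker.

{ #, ], num }

In Z → H: H is at the end, add FOLLOW(Z) = { #, ], num }.
In D → num H: H is at the end, add FOLLOW(D) = { ], num }.
In H → H ]: add FIRST(]) = { ] }.
Union: FOLLOW(H) = { #, ], num }.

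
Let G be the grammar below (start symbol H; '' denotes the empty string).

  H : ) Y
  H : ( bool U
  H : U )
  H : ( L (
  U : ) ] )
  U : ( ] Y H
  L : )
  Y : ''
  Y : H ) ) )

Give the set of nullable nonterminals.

Directly nullable (have an ''-production): Y.
No other nonterminal has a production whose RHS symbols are all nullable.

{ Y }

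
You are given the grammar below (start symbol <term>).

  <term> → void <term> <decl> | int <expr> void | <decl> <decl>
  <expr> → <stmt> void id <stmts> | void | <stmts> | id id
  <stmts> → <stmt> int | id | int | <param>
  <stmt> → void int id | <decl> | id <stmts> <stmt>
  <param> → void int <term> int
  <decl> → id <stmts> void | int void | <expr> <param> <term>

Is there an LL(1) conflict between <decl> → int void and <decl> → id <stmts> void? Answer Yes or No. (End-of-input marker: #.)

FIRST(int void) = { int } and FIRST(id <stmts> void) = { id }.
The FIRST sets are disjoint and neither alternative is nullable — no conflict.

No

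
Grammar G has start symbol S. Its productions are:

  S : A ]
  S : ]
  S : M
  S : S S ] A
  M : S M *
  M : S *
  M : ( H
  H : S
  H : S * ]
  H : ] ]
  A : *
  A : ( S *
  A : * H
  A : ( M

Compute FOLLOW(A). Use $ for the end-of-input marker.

{ $, (, *, ] }

In S : A ]: add FIRST(]) = { ] }.
In S : S S ] A: A is at the end, add FOLLOW(S) = { $, (, *, ] }.
Union: FOLLOW(A) = { $, (, *, ] }.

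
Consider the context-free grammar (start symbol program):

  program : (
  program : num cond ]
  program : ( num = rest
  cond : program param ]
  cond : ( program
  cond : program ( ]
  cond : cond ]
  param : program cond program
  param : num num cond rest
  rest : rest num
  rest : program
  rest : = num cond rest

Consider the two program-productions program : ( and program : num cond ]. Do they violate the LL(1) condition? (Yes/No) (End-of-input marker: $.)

No

FIRST(() = { ( } and FIRST(num cond ]) = { num }.
The FIRST sets are disjoint and neither alternative is nullable — no conflict.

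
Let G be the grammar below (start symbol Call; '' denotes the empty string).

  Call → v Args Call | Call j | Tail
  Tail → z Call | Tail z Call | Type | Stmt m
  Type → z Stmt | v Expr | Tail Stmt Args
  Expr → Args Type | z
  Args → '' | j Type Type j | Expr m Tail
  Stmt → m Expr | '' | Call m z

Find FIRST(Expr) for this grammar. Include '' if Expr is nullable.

From Expr → Args Type: Args nullable, take FIRST(Args) ∪ FIRST(Type) = { j, m, v, z }.
Expr → z contributes {z}.
Union: FIRST(Expr) = { j, m, v, z }.

{ j, m, v, z }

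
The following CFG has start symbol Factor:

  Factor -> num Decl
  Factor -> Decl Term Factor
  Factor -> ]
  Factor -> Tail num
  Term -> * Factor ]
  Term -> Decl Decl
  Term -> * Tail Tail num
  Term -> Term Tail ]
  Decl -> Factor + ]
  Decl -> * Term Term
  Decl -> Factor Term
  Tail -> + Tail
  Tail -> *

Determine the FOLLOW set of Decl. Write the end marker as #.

In Factor -> num Decl: Decl is at the end, add FOLLOW(Factor) = { #, *, +, ], num }.
In Factor -> Decl Term Factor: add FIRST(Term Factor) = { *, +, ], num }.
In Term -> Decl Decl: add FIRST(Decl) = { *, +, ], num }.
In Term -> Decl Decl: Decl is at the end, add FOLLOW(Term) = { #, *, +, ], num }.
Union: FOLLOW(Decl) = { #, *, +, ], num }.

{ #, *, +, ], num }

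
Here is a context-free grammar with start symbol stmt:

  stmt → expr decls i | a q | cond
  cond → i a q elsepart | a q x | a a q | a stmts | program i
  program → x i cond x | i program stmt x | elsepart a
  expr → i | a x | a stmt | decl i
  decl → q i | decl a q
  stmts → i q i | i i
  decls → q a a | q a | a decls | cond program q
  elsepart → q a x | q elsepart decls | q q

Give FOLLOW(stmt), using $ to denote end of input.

{ $, a, i, q, x }

stmt is the start symbol, so $ ∈ FOLLOW(stmt).
In program → i program stmt x: add FIRST(x) = { x }.
In expr → a stmt: stmt is at the end, add FOLLOW(expr) = { a, i, q, x }.
Union: FOLLOW(stmt) = { $, a, i, q, x }.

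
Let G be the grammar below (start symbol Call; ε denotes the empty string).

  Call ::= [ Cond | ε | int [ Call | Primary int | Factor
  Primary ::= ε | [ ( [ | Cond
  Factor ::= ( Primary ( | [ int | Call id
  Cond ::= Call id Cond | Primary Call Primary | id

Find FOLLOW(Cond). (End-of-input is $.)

{ $, (, [, id, int }

In Call ::= [ Cond: Cond is at the end, add FOLLOW(Call) = { $, (, [, id, int }.
In Primary ::= Cond: Cond is at the end, add FOLLOW(Primary) = { $, (, [, id, int }.
In Cond ::= Call id Cond: Cond is at the end, add FOLLOW(Cond) = { $, (, [, id, int }.
Union: FOLLOW(Cond) = { $, (, [, id, int }.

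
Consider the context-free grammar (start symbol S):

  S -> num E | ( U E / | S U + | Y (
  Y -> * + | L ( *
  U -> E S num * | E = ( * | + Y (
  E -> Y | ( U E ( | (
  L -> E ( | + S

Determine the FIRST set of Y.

{ (, *, + }

Y -> * + contributes {*}.
From Y -> L ( *: add FIRST(L) = { (, *, + }.
Union: FIRST(Y) = { (, *, + }.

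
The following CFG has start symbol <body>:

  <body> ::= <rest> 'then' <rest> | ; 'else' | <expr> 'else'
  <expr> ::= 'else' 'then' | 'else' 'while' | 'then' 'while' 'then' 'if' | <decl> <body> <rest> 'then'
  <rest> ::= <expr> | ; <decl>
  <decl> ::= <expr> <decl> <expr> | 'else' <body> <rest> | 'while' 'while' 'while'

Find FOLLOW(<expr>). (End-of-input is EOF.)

In <body> ::= <expr> 'else': add FIRST('else') = { 'else' }.
In <rest> ::= <expr>: <expr> is at the end, add FOLLOW(<rest>) = { EOF, 'else', 'then', 'while', ; }.
In <decl> ::= <expr> <decl> <expr>: add FIRST(<decl> <expr>) = { 'else', 'then', 'while' }.
In <decl> ::= <expr> <decl> <expr>: <expr> is at the end, add FOLLOW(<decl>) = { EOF, 'else', 'then', 'while', ; }.
Union: FOLLOW(<expr>) = { EOF, 'else', 'then', 'while', ; }.

{ EOF, 'else', 'then', 'while', ; }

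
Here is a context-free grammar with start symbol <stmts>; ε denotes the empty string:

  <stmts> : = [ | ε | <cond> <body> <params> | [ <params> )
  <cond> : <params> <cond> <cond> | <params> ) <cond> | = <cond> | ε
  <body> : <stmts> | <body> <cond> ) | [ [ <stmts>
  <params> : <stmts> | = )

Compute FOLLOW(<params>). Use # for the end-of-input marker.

{ #, ), =, [ }

In <stmts> : <cond> <body> <params>: <params> is at the end, add FOLLOW(<stmts>) = { #, ), =, [ }.
In <stmts> : [ <params> ): add FIRST()) = { ) }.
In <cond> : <params> <cond> <cond>: add FIRST(<cond> <cond>)\{ε} = { ), =, [ }.
  Since <cond> <cond> is nullable, also add FOLLOW(<cond>) = { #, ), =, [ }.
In <cond> : <params> ) <cond>: add FIRST() <cond>) = { ) }.
Union: FOLLOW(<params>) = { #, ), =, [ }.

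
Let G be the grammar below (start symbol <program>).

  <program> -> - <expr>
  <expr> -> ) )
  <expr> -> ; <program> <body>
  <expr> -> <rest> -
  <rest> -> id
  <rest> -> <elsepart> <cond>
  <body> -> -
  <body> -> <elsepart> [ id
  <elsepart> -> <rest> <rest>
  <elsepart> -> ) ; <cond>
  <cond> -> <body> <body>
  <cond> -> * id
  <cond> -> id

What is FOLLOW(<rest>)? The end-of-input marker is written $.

In <expr> -> <rest> -: add FIRST(-) = { - }.
In <elsepart> -> <rest> <rest>: add FIRST(<rest>) = { ), id }.
In <elsepart> -> <rest> <rest>: <rest> is at the end, add FOLLOW(<elsepart>) = { ), *, -, [, id }.
Union: FOLLOW(<rest>) = { ), *, -, [, id }.

{ ), *, -, [, id }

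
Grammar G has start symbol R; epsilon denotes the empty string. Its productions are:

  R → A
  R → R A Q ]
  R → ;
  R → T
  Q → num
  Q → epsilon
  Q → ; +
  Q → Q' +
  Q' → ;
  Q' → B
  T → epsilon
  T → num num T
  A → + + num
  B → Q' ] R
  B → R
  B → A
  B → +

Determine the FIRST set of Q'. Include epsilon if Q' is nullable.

{ +, ;, ], num, epsilon }

Q' → ; contributes {;}.
From Q' → B: add FIRST(B) = { +, ;, ], num, epsilon } (including epsilon since B is nullable).
Union: FIRST(Q') = { +, ;, ], num, epsilon }.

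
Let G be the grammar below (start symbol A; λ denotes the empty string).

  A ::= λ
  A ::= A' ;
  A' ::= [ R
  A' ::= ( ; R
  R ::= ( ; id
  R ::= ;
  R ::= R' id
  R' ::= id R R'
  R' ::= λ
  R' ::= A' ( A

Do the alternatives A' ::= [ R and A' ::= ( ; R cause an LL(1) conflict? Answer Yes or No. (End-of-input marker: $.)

FIRST([ R) = { [ } and FIRST(( ; R) = { ( }.
The FIRST sets are disjoint and neither alternative is nullable — no conflict.

No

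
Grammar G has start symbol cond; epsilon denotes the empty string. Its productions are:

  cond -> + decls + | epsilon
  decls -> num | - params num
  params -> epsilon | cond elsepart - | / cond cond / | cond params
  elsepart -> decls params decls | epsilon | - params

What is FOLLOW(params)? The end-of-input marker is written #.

{ -, num }

In decls -> - params num: add FIRST(num) = { num }.
In params -> cond params: params is at the end, add FOLLOW(params) = { -, num }.
In elsepart -> decls params decls: add FIRST(decls) = { -, num }.
In elsepart -> - params: params is at the end, add FOLLOW(elsepart) = { - }.
Union: FOLLOW(params) = { -, num }.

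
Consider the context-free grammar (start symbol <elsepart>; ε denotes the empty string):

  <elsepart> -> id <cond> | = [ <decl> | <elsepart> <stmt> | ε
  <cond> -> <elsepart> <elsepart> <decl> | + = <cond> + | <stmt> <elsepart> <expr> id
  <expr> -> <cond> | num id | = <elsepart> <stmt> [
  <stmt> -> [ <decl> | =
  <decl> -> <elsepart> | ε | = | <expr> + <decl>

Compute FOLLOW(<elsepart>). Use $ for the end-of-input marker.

{ $, +, =, [, id, num }

<elsepart> is the start symbol, so $ ∈ FOLLOW(<elsepart>).
In <elsepart> -> <elsepart> <stmt>: add FIRST(<stmt>) = { =, [ }.
In <cond> -> <elsepart> <elsepart> <decl>: add FIRST(<elsepart> <decl>)\{ε} = { +, =, [, id, num }.
  Since <elsepart> <decl> is nullable, also add FOLLOW(<cond>) = { $, +, =, [, id, num }.
In <cond> -> <elsepart> <elsepart> <decl>: add FIRST(<decl>)\{ε} = { +, =, [, id, num }.
  Since <decl> is nullable, also add FOLLOW(<cond>) = { $, +, =, [, id, num }.
In <cond> -> <stmt> <elsepart> <expr> id: add FIRST(<expr> id) = { +, =, [, id, num }.
In <expr> -> = <elsepart> <stmt> [: add FIRST(<stmt> [) = { =, [ }.
In <decl> -> <elsepart>: <elsepart> is at the end, add FOLLOW(<decl>) = { $, +, =, [, id, num }.
Union: FOLLOW(<elsepart>) = { $, +, =, [, id, num }.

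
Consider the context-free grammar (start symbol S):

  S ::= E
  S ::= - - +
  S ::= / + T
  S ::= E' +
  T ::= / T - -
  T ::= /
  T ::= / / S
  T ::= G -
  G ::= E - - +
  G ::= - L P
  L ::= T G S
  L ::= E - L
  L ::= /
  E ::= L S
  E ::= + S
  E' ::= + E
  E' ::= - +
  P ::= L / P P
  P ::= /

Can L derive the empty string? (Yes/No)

No

No nonterminal in this grammar is nullable.
No production of L has an RHS whose symbols are all nullable, so L is not nullable.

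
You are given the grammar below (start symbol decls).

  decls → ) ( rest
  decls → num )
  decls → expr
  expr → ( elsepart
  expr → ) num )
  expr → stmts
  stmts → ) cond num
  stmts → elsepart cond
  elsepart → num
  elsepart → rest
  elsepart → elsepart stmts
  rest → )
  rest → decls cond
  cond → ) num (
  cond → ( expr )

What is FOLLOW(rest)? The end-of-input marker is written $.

In decls → ) ( rest: rest is at the end, add FOLLOW(decls) = { $, (, ) }.
In elsepart → rest: rest is at the end, add FOLLOW(elsepart) = { $, (, ), num }.
Union: FOLLOW(rest) = { $, (, ), num }.

{ $, (, ), num }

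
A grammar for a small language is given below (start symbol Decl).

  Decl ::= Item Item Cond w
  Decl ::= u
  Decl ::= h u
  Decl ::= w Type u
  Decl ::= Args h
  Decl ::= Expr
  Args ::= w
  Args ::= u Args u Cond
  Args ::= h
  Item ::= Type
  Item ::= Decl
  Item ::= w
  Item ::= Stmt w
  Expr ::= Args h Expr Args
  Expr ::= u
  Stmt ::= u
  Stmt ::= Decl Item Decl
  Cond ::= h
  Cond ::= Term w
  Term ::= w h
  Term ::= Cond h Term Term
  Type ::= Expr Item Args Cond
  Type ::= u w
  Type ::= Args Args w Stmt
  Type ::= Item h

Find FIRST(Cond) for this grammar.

{ h, w }

Cond ::= h contributes {h}.
From Cond ::= Term w: add FIRST(Term) = { h, w }.
Union: FIRST(Cond) = { h, w }.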